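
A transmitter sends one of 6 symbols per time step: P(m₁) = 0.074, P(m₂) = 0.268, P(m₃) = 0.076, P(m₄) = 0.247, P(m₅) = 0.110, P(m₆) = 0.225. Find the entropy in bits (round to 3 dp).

2.402 bits

H = −Σ pᵢ log₂ pᵢ.
−0.074·log₂(0.074) = 0.2780
−0.268·log₂(0.268) = 0.5091
−0.076·log₂(0.076) = 0.2826
−0.247·log₂(0.247) = 0.4983
−0.110·log₂(0.110) = 0.3503
−0.225·log₂(0.225) = 0.4842
Sum ≈ 2.4024 → 2.402 bits.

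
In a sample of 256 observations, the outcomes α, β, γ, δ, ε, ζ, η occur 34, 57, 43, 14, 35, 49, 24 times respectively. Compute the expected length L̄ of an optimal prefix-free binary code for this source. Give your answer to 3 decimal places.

Probabilities are the counts divided by 256.
Repeatedly combine the two least-probable nodes; the expected code length is the sum of the merged weights.
merge 7/128 + 3/32 → 19/128
merge 17/128 + 35/256 → 69/256
merge 19/128 + 43/256 → 81/256
merge 49/256 + 57/256 → 53/128
merge 69/256 + 81/256 → 75/128
merge 53/128 + 75/128 → 1
L = 19/128 + 69/256 + 81/256 + 53/128 + 75/128 + 1 = 175/64 ≈ 2.734 bits/symbol.

2.734 bits/symbol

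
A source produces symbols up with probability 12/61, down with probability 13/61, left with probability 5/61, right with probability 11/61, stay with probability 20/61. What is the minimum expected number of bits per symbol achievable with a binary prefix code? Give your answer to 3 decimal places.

Repeatedly combine the two least-probable nodes; the expected code length is the sum of the merged weights.
merge 5/61 + 11/61 → 16/61
merge 12/61 + 13/61 → 25/61
merge 16/61 + 20/61 → 36/61
merge 25/61 + 36/61 → 1
L = 16/61 + 25/61 + 36/61 + 1 = 138/61 ≈ 2.262 bits/symbol.

2.262 bits/symbol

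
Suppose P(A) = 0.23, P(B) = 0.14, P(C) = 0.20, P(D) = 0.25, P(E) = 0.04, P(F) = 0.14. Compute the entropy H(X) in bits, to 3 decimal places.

2.432 bits

H = −Σ pᵢ log₂ pᵢ.
−0.23·log₂(0.23) = 0.4877
−0.14·log₂(0.14) = 0.3971
−0.20·log₂(0.20) = 0.4644
−0.25·log₂(0.25) = 0.5000
−0.04·log₂(0.04) = 0.1858
−0.14·log₂(0.14) = 0.3971
Sum ≈ 2.4320 → 2.432 bits.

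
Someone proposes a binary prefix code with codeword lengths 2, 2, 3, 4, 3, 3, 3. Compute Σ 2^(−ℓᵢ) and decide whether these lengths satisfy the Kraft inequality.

1.0625; no

With common denominator 2^4 = 16: Σ 2^(−ℓᵢ) = 4/16 + 4/16 + 2/16 + 1/16 + 2/16 + 2/16 + 2/16 = 17/16 = 1.0625.
Kraft's inequality requires Σ ≤ 1; here Σ = 1.0625 > 1, so no such prefix code exists.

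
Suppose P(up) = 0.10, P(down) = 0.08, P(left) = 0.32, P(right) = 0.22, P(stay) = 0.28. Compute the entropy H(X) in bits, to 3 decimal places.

H = −Σ pᵢ log₂ pᵢ.
−0.10·log₂(0.10) = 0.3322
−0.08·log₂(0.08) = 0.2915
−0.32·log₂(0.32) = 0.5260
−0.22·log₂(0.22) = 0.4806
−0.28·log₂(0.28) = 0.5142
Sum ≈ 2.1445 → 2.145 bits.

2.145 bits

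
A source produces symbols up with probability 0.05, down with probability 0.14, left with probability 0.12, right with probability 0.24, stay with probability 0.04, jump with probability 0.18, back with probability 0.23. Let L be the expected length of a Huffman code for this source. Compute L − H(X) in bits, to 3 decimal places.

Entropy H = −Σ p log₂ p ≈ 2.5931 bits.
Huffman merges: 1/25+1/20→9/100; 9/100+3/25→21/100; 7/50+9/50→8/25; 21/100+23/100→11/25; 6/25+8/25→14/25; 11/25+14/25→1. L = 131/50 ≈ 2.6200.
L − H = 2.6200 − 2.5931 = 0.027 bits.

0.027 bits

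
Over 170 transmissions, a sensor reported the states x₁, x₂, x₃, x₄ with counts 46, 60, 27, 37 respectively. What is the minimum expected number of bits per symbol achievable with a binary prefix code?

2 bits/symbol

Probabilities are the counts divided by 170.
Repeatedly combine the two least-probable nodes; the expected code length is the sum of the merged weights.
merge 27/170 + 37/170 → 32/85
merge 23/85 + 6/17 → 53/85
merge 32/85 + 53/85 → 1
L = 32/85 + 53/85 + 1 = 2 bits/symbol.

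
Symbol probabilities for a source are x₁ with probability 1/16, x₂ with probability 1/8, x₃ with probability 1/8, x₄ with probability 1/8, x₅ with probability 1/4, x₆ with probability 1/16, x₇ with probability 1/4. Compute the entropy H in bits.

Each probability is a power of 1/2, so log₂(1/p) is an integer.
H = Σ p·log₂(1/p) = 1/16·4 + 1/8·3 + 1/8·3 + 1/8·3 + 1/4·2 + 1/16·4 + 1/4·2 = 2.625 bits.

2.625 bits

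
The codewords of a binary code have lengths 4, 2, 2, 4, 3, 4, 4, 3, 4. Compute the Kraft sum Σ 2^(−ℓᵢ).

1.0625

With common denominator 2^4 = 16: Σ 2^(−ℓᵢ) = 1/16 + 4/16 + 4/16 + 1/16 + 2/16 + 1/16 + 1/16 + 2/16 + 1/16 = 17/16 = 1.0625.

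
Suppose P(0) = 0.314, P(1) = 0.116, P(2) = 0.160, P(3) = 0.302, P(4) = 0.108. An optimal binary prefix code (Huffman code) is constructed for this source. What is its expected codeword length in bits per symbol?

Repeatedly combine the two least-probable nodes; the expected code length is the sum of the merged weights.
merge 27/250 + 29/250 → 28/125
merge 4/25 + 28/125 → 48/125
merge 151/500 + 157/500 → 77/125
merge 48/125 + 77/125 → 1
L = 28/125 + 48/125 + 77/125 + 1 = 278/125 = 2.224 bits/symbol.

2.224 bits/symbol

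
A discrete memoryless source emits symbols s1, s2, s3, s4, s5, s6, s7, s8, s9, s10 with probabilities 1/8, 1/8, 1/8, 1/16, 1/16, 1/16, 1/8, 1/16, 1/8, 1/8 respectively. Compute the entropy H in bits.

3.25 bits

Each probability is a power of 1/2, so log₂(1/p) is an integer.
H = Σ p·log₂(1/p) = 1/8·3 + 1/8·3 + 1/8·3 + 1/16·4 + 1/16·4 + 1/16·4 + 1/8·3 + 1/16·4 + 1/8·3 + 1/8·3 = 3.25 bits.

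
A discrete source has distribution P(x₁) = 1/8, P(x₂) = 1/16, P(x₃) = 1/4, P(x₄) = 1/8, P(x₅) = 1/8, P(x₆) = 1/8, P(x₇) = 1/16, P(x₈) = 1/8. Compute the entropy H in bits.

2.875 bits

Each probability is a power of 1/2, so log₂(1/p) is an integer.
H = Σ p·log₂(1/p) = 1/8·3 + 1/16·4 + 1/4·2 + 1/8·3 + 1/8·3 + 1/8·3 + 1/16·4 + 1/8·3 = 2.875 bits.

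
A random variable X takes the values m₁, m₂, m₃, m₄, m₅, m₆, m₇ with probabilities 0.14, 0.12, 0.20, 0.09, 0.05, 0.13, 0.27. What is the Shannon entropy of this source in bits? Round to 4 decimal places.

2.6500 bits

H = −Σ pᵢ log₂ pᵢ.
−0.14·log₂(0.14) = 0.3971
−0.12·log₂(0.12) = 0.3671
−0.20·log₂(0.20) = 0.4644
−0.09·log₂(0.09) = 0.3127
−0.05·log₂(0.05) = 0.2161
−0.13·log₂(0.13) = 0.3826
−0.27·log₂(0.27) = 0.5100
Sum ≈ 2.6500 → 2.6500 bits.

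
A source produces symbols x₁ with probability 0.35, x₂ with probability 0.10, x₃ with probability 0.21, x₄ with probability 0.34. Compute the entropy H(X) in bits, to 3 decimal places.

1.864 bits

H = −Σ pᵢ log₂ pᵢ.
−0.35·log₂(0.35) = 0.5301
−0.10·log₂(0.10) = 0.3322
−0.21·log₂(0.21) = 0.4728
−0.34·log₂(0.34) = 0.5292
Sum ≈ 1.8643 → 1.864 bits.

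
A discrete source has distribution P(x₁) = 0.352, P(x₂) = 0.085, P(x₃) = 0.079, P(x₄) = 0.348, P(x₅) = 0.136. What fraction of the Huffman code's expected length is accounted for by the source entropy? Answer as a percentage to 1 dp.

Entropy H = −Σ p log₂ p ≈ 2.0432 bits.
Huffman merges: 79/1000+17/200→41/250; 17/125+41/250→3/10; 3/10+87/250→81/125; 44/125+81/125→1. L = 264/125 ≈ 2.1120.
Efficiency = H/L = 2.0432/2.1120 = 96.7%.

96.7%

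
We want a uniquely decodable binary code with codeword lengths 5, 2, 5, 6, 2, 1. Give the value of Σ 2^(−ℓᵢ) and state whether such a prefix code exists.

With common denominator 2^6 = 64: Σ 2^(−ℓᵢ) = 2/64 + 16/64 + 2/64 + 1/64 + 16/64 + 32/64 = 69/64 = 1.078125.
Kraft's inequality requires Σ ≤ 1; here Σ = 1.078125 > 1, so no such prefix code exists.

1.078125; no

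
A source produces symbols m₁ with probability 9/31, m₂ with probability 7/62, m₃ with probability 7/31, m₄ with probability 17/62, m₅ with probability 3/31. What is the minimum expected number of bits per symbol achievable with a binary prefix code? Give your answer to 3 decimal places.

Repeatedly combine the two least-probable nodes; the expected code length is the sum of the merged weights.
merge 3/31 + 7/62 → 13/62
merge 13/62 + 7/31 → 27/62
merge 17/62 + 9/31 → 35/62
merge 27/62 + 35/62 → 1
L = 13/62 + 27/62 + 35/62 + 1 = 137/62 ≈ 2.210 bits/symbol.

2.210 bits/symbol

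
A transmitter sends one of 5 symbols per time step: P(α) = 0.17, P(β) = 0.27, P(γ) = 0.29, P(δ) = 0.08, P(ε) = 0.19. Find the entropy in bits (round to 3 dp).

2.209 bits

H = −Σ pᵢ log₂ pᵢ.
−0.17·log₂(0.17) = 0.4346
−0.27·log₂(0.27) = 0.5100
−0.29·log₂(0.29) = 0.5179
−0.08·log₂(0.08) = 0.2915
−0.19·log₂(0.19) = 0.4552
Sum ≈ 2.2092 → 2.209 bits.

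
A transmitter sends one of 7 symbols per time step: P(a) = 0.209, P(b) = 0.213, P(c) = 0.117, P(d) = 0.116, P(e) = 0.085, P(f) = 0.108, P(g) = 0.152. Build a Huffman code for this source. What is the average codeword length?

2.771 bits/symbol

Repeatedly combine the two least-probable nodes; the expected code length is the sum of the merged weights.
merge 17/200 + 27/250 → 193/1000
merge 29/250 + 117/1000 → 233/1000
merge 19/125 + 193/1000 → 69/200
merge 209/1000 + 213/1000 → 211/500
merge 233/1000 + 69/200 → 289/500
merge 211/500 + 289/500 → 1
L = 193/1000 + 233/1000 + 69/200 + 211/500 + 289/500 + 1 = 2771/1000 = 2.771 bits/symbol.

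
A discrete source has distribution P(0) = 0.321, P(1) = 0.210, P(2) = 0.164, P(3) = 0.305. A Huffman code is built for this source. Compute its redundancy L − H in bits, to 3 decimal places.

0.051 bits

Entropy H = −Σ p log₂ p ≈ 1.9493 bits.
Huffman merges: 41/250+21/100→187/500; 61/200+321/1000→313/500; 187/500+313/500→1. L = 2 ≈ 2.0000.
L − H = 2.0000 − 1.9493 = 0.051 bits.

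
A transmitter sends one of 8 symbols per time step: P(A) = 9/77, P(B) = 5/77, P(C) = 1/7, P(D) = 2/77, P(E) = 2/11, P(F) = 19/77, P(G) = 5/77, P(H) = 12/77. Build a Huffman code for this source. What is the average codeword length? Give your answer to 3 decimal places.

2.818 bits/symbol

Repeatedly combine the two least-probable nodes; the expected code length is the sum of the merged weights.
merge 2/77 + 5/77 → 1/11
merge 5/77 + 1/11 → 12/77
merge 9/77 + 1/7 → 20/77
merge 12/77 + 12/77 → 24/77
merge 2/11 + 19/77 → 3/7
merge 20/77 + 24/77 → 4/7
merge 3/7 + 4/7 → 1
L = 1/11 + 12/77 + 20/77 + 24/77 + 3/7 + 4/7 + 1 = 31/11 ≈ 2.818 bits/symbol.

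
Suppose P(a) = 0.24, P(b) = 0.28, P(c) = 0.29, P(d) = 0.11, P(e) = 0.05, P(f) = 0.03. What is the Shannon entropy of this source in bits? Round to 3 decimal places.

2.244 bits

H = −Σ pᵢ log₂ pᵢ.
−0.24·log₂(0.24) = 0.4941
−0.28·log₂(0.28) = 0.5142
−0.29·log₂(0.29) = 0.5179
−0.11·log₂(0.11) = 0.3503
−0.05·log₂(0.05) = 0.2161
−0.03·log₂(0.03) = 0.1518
Sum ≈ 2.2444 → 2.244 bits.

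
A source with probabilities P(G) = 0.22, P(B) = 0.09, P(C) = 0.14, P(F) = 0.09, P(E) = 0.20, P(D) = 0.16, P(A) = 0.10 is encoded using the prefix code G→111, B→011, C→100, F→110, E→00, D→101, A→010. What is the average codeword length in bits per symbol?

L̄ = Σ pᵢ·ℓᵢ = 0.22·3 + 0.09·3 + 0.14·3 + 0.09·3 + 0.20·2 + 0.16·3 + 0.10·3 = 2.8 bits/symbol.

2.8 bits/symbol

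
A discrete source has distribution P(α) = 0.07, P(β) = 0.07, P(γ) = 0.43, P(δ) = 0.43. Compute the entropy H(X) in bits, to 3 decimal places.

H = −Σ pᵢ log₂ pᵢ.
−0.07·log₂(0.07) = 0.2686
−0.07·log₂(0.07) = 0.2686
−0.43·log₂(0.43) = 0.5236
−0.43·log₂(0.43) = 0.5236
Sum ≈ 1.5842 → 1.584 bits.

1.584 bits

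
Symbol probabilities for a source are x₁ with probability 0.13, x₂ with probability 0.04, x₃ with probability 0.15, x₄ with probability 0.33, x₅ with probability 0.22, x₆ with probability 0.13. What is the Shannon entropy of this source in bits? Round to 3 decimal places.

H = −Σ pᵢ log₂ pᵢ.
−0.13·log₂(0.13) = 0.3826
−0.04·log₂(0.04) = 0.1858
−0.15·log₂(0.15) = 0.4105
−0.33·log₂(0.33) = 0.5278
−0.22·log₂(0.22) = 0.4806
−0.13·log₂(0.13) = 0.3826
Sum ≈ 2.3700 → 2.370 bits.

2.370 bits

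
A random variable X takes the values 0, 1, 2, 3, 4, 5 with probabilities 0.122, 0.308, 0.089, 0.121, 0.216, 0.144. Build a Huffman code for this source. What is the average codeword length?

2.476 bits/symbol

Repeatedly combine the two least-probable nodes; the expected code length is the sum of the merged weights.
merge 89/1000 + 121/1000 → 21/100
merge 61/500 + 18/125 → 133/500
merge 21/100 + 27/125 → 213/500
merge 133/500 + 77/250 → 287/500
merge 213/500 + 287/500 → 1
L = 21/100 + 133/500 + 213/500 + 287/500 + 1 = 619/250 = 2.476 bits/symbol.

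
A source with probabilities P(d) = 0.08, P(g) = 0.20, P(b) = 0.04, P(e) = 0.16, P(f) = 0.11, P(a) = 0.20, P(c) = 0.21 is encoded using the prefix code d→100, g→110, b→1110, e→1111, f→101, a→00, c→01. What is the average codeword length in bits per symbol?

2.79 bits/symbol

L̄ = Σ pᵢ·ℓᵢ = 0.08·3 + 0.20·3 + 0.04·4 + 0.16·4 + 0.11·3 + 0.20·2 + 0.21·2 = 2.79 bits/symbol.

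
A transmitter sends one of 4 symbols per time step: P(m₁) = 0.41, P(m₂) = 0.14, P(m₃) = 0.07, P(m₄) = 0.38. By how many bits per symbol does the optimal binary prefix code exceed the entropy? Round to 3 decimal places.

0.076 bits

Entropy H = −Σ p log₂ p ≈ 1.7235 bits.
Huffman merges: 7/100+7/50→21/100; 21/100+19/50→59/100; 41/100+59/100→1. L = 9/5 ≈ 1.8000.
L − H = 1.8000 − 1.7235 = 0.076 bits.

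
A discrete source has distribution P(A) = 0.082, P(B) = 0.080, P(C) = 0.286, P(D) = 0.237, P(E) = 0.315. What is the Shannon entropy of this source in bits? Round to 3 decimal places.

H = −Σ pᵢ log₂ pᵢ.
−0.082·log₂(0.082) = 0.2959
−0.080·log₂(0.080) = 0.2915
−0.286·log₂(0.286) = 0.5165
−0.237·log₂(0.237) = 0.4923
−0.315·log₂(0.315) = 0.5250
Sum ≈ 2.1211 → 2.121 bits.

2.121 bits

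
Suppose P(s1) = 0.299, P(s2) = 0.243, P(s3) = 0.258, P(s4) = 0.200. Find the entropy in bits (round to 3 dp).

H = −Σ pᵢ log₂ pᵢ.
−0.299·log₂(0.299) = 0.5208
−0.243·log₂(0.243) = 0.4960
−0.258·log₂(0.258) = 0.5043
−0.200·log₂(0.200) = 0.4644
Sum ≈ 1.9854 → 1.985 bits.

1.985 bits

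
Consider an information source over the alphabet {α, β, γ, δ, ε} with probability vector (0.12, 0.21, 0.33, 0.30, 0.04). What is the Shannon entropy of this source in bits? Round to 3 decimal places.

2.075 bits

H = −Σ pᵢ log₂ pᵢ.
−0.12·log₂(0.12) = 0.3671
−0.21·log₂(0.21) = 0.4728
−0.33·log₂(0.33) = 0.5278
−0.30·log₂(0.30) = 0.5211
−0.04·log₂(0.04) = 0.1858
Sum ≈ 2.0746 → 2.075 bits.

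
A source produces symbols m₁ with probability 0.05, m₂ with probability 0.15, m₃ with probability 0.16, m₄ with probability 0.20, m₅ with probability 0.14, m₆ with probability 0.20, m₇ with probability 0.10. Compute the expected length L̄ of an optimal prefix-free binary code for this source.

Repeatedly combine the two least-probable nodes; the expected code length is the sum of the merged weights.
merge 1/20 + 1/10 → 3/20
merge 7/50 + 3/20 → 29/100
merge 3/20 + 4/25 → 31/100
merge 1/5 + 1/5 → 2/5
merge 29/100 + 31/100 → 3/5
merge 2/5 + 3/5 → 1
L = 3/20 + 29/100 + 31/100 + 2/5 + 3/5 + 1 = 11/4 = 2.75 bits/symbol.

2.75 bits/symbol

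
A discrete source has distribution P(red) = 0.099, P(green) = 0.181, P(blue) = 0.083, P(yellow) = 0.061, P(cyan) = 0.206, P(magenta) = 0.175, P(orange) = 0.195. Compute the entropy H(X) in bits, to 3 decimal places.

2.690 bits

H = −Σ pᵢ log₂ pᵢ.
−0.099·log₂(0.099) = 0.3303
−0.181·log₂(0.181) = 0.4463
−0.083·log₂(0.083) = 0.2980
−0.061·log₂(0.061) = 0.2461
−0.206·log₂(0.206) = 0.4695
−0.175·log₂(0.175) = 0.4401
−0.195·log₂(0.195) = 0.4599
Sum ≈ 2.6903 → 2.690 bits.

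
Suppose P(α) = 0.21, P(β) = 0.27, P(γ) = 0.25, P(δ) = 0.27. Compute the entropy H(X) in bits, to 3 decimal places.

H = −Σ pᵢ log₂ pᵢ.
−0.21·log₂(0.21) = 0.4728
−0.27·log₂(0.27) = 0.5100
−0.25·log₂(0.25) = 0.5000
−0.27·log₂(0.27) = 0.5100
Sum ≈ 1.9929 → 1.993 bits.

1.993 bits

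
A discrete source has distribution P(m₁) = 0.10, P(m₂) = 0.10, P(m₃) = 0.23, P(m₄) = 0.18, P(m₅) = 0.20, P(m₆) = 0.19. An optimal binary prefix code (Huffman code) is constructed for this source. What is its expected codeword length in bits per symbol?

Repeatedly combine the two least-probable nodes; the expected code length is the sum of the merged weights.
merge 1/10 + 1/10 → 1/5
merge 9/50 + 19/100 → 37/100
merge 1/5 + 1/5 → 2/5
merge 23/100 + 37/100 → 3/5
merge 2/5 + 3/5 → 1
L = 1/5 + 37/100 + 2/5 + 3/5 + 1 = 257/100 = 2.57 bits/symbol.

2.57 bits/symbol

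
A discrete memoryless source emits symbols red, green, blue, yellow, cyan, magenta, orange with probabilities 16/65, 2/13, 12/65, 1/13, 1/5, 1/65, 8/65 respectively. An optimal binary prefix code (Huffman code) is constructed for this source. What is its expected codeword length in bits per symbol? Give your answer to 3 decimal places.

2.646 bits/symbol

Repeatedly combine the two least-probable nodes; the expected code length is the sum of the merged weights.
merge 1/65 + 1/13 → 6/65
merge 6/65 + 8/65 → 14/65
merge 2/13 + 12/65 → 22/65
merge 1/5 + 14/65 → 27/65
merge 16/65 + 22/65 → 38/65
merge 27/65 + 38/65 → 1
L = 6/65 + 14/65 + 22/65 + 27/65 + 38/65 + 1 = 172/65 ≈ 2.646 bits/symbol.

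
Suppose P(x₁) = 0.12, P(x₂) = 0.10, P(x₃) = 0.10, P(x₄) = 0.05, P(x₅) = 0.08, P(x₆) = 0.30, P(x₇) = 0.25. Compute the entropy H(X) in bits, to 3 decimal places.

H = −Σ pᵢ log₂ pᵢ.
−0.12·log₂(0.12) = 0.3671
−0.10·log₂(0.10) = 0.3322
−0.10·log₂(0.10) = 0.3322
−0.05·log₂(0.05) = 0.2161
−0.08·log₂(0.08) = 0.2915
−0.30·log₂(0.30) = 0.5211
−0.25·log₂(0.25) = 0.5000
Sum ≈ 2.5601 → 2.560 bits.

2.560 bits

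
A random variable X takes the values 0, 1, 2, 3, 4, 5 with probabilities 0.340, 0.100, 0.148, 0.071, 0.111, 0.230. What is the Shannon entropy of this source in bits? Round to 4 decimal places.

H = −Σ pᵢ log₂ pᵢ.
−0.340·log₂(0.340) = 0.5292
−0.100·log₂(0.100) = 0.3322
−0.148·log₂(0.148) = 0.4079
−0.071·log₂(0.071) = 0.2709
−0.111·log₂(0.111) = 0.3520
−0.230·log₂(0.230) = 0.4877
Sum ≈ 2.3799 → 2.3799 bits.

2.3799 bits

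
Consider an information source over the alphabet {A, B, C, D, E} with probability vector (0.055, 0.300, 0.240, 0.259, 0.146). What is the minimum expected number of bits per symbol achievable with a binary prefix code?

Repeatedly combine the two least-probable nodes; the expected code length is the sum of the merged weights.
merge 11/200 + 73/500 → 201/1000
merge 201/1000 + 6/25 → 441/1000
merge 259/1000 + 3/10 → 559/1000
merge 441/1000 + 559/1000 → 1
L = 201/1000 + 441/1000 + 559/1000 + 1 = 2201/1000 = 2.201 bits/symbol.

2.201 bits/symbol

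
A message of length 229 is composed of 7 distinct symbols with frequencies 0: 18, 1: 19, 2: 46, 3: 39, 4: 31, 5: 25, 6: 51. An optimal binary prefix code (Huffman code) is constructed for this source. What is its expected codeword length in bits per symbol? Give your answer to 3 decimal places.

2.738 bits/symbol

Probabilities are the counts divided by 229.
Repeatedly combine the two least-probable nodes; the expected code length is the sum of the merged weights.
merge 18/229 + 19/229 → 37/229
merge 25/229 + 31/229 → 56/229
merge 37/229 + 39/229 → 76/229
merge 46/229 + 51/229 → 97/229
merge 56/229 + 76/229 → 132/229
merge 97/229 + 132/229 → 1
L = 37/229 + 56/229 + 76/229 + 97/229 + 132/229 + 1 = 627/229 ≈ 2.738 bits/symbol.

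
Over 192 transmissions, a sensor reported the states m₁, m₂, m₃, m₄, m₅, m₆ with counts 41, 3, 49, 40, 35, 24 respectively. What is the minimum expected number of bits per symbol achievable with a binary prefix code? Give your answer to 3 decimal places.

Probabilities are the counts divided by 192.
Repeatedly combine the two least-probable nodes; the expected code length is the sum of the merged weights.
merge 1/64 + 1/8 → 9/64
merge 9/64 + 35/192 → 31/96
merge 5/24 + 41/192 → 27/64
merge 49/192 + 31/96 → 37/64
merge 27/64 + 37/64 → 1
L = 9/64 + 31/96 + 27/64 + 37/64 + 1 = 473/192 ≈ 2.464 bits/symbol.

2.464 bits/symbol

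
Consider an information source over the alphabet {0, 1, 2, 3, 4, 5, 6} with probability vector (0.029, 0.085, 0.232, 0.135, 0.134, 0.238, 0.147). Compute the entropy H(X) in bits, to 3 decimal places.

H = −Σ pᵢ log₂ pᵢ.
−0.029·log₂(0.029) = 0.1481
−0.085·log₂(0.085) = 0.3023
−0.232·log₂(0.232) = 0.4890
−0.135·log₂(0.135) = 0.3900
−0.134·log₂(0.134) = 0.3886
−0.238·log₂(0.238) = 0.4929
−0.147·log₂(0.147) = 0.4066
Sum ≈ 2.6175 → 2.618 bits.

2.618 bits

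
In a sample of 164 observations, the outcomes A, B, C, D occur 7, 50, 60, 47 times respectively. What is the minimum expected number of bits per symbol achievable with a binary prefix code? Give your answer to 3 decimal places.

1.963 bits/symbol

Probabilities are the counts divided by 164.
Repeatedly combine the two least-probable nodes; the expected code length is the sum of the merged weights.
merge 7/164 + 47/164 → 27/82
merge 25/82 + 27/82 → 26/41
merge 15/41 + 26/41 → 1
L = 27/82 + 26/41 + 1 = 161/82 ≈ 1.963 bits/symbol.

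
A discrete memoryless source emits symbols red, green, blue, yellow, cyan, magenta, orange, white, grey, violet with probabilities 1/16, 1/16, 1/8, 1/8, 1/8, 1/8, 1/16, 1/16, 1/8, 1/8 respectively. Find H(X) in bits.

Each probability is a power of 1/2, so log₂(1/p) is an integer.
H = Σ p·log₂(1/p) = 1/16·4 + 1/16·4 + 1/8·3 + 1/8·3 + 1/8·3 + 1/8·3 + 1/16·4 + 1/16·4 + 1/8·3 + 1/8·3 = 3.25 bits.

3.25 bits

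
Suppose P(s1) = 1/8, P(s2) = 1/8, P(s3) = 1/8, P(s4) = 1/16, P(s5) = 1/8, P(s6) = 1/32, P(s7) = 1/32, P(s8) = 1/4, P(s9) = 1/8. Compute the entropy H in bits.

Each probability is a power of 1/2, so log₂(1/p) is an integer.
H = Σ p·log₂(1/p) = 1/8·3 + 1/8·3 + 1/8·3 + 1/16·4 + 1/8·3 + 1/32·5 + 1/32·5 + 1/4·2 + 1/8·3 = 2.9375 bits.

2.9375 bits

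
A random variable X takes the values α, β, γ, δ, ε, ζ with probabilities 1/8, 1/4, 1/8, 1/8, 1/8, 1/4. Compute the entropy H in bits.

2.5 bits

Each probability is a power of 1/2, so log₂(1/p) is an integer.
H = Σ p·log₂(1/p) = 1/8·3 + 1/4·2 + 1/8·3 + 1/8·3 + 1/8·3 + 1/4·2 = 2.5 bits.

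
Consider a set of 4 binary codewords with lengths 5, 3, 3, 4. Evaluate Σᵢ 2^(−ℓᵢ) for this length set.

0.34375

With common denominator 2^5 = 32: Σ 2^(−ℓᵢ) = 1/32 + 4/32 + 4/32 + 2/32 = 11/32 = 0.34375.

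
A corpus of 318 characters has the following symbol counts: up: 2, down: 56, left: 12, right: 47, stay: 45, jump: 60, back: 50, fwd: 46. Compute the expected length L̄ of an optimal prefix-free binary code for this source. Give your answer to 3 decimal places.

Probabilities are the counts divided by 318.
Repeatedly combine the two least-probable nodes; the expected code length is the sum of the merged weights.
merge 1/159 + 2/53 → 7/159
merge 7/159 + 15/106 → 59/318
merge 23/159 + 47/318 → 31/106
merge 25/159 + 28/159 → 1/3
merge 59/318 + 10/53 → 119/318
merge 31/106 + 1/3 → 199/318
merge 119/318 + 199/318 → 1
L = 7/159 + 59/318 + 31/106 + 1/3 + 119/318 + 199/318 + 1 = 454/159 ≈ 2.855 bits/symbol.

2.855 bits/symbol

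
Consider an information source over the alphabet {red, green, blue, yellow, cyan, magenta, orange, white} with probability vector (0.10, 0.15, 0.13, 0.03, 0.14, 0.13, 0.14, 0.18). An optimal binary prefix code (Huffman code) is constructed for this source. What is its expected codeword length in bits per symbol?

Repeatedly combine the two least-probable nodes; the expected code length is the sum of the merged weights.
merge 3/100 + 1/10 → 13/100
merge 13/100 + 13/100 → 13/50
merge 13/100 + 7/50 → 27/100
merge 7/50 + 3/20 → 29/100
merge 9/50 + 13/50 → 11/25
merge 27/100 + 29/100 → 14/25
merge 11/25 + 14/25 → 1
L = 13/100 + 13/50 + 27/100 + 29/100 + 11/25 + 14/25 + 1 = 59/20 = 2.95 bits/symbol.

2.95 bits/symbol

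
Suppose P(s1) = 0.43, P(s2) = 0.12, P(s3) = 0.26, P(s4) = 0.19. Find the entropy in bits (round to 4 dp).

H = −Σ pᵢ log₂ pᵢ.
−0.43·log₂(0.43) = 0.5236
−0.12·log₂(0.12) = 0.3671
−0.26·log₂(0.26) = 0.5053
−0.19·log₂(0.19) = 0.4552
Sum ≈ 1.8511 → 1.8511 bits.

1.8511 bits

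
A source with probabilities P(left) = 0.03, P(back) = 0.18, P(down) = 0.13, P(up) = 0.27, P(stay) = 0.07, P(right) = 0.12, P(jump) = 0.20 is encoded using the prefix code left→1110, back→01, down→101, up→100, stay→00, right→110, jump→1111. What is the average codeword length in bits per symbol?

2.98 bits/symbol

L̄ = Σ pᵢ·ℓᵢ = 0.03·4 + 0.18·2 + 0.13·3 + 0.27·3 + 0.07·2 + 0.12·3 + 0.20·4 = 2.98 bits/symbol.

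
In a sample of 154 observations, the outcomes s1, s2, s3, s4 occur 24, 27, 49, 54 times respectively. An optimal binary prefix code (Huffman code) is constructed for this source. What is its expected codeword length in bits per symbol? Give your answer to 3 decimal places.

Probabilities are the counts divided by 154.
Repeatedly combine the two least-probable nodes; the expected code length is the sum of the merged weights.
merge 12/77 + 27/154 → 51/154
merge 7/22 + 51/154 → 50/77
merge 27/77 + 50/77 → 1
L = 51/154 + 50/77 + 1 = 305/154 ≈ 1.981 bits/symbol.

1.981 bits/symbol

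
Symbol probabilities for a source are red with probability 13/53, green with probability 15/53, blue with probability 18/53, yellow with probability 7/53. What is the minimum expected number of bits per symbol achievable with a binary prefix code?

2 bits/symbol

Repeatedly combine the two least-probable nodes; the expected code length is the sum of the merged weights.
merge 7/53 + 13/53 → 20/53
merge 15/53 + 18/53 → 33/53
merge 20/53 + 33/53 → 1
L = 20/53 + 33/53 + 1 = 2 bits/symbol.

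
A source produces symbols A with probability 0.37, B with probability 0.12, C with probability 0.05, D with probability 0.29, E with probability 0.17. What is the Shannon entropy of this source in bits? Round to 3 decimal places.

2.066 bits

H = −Σ pᵢ log₂ pᵢ.
−0.37·log₂(0.37) = 0.5307
−0.12·log₂(0.12) = 0.3671
−0.05·log₂(0.05) = 0.2161
−0.29·log₂(0.29) = 0.5179
−0.17·log₂(0.17) = 0.4346
Sum ≈ 2.0664 → 2.066 bits.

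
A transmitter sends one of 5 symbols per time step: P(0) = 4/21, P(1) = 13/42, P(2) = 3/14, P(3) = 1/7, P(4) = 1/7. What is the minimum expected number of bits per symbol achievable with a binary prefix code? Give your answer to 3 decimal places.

Repeatedly combine the two least-probable nodes; the expected code length is the sum of the merged weights.
merge 1/7 + 1/7 → 2/7
merge 4/21 + 3/14 → 17/42
merge 2/7 + 13/42 → 25/42
merge 17/42 + 25/42 → 1
L = 2/7 + 17/42 + 25/42 + 1 = 16/7 ≈ 2.286 bits/symbol.

2.286 bits/symbol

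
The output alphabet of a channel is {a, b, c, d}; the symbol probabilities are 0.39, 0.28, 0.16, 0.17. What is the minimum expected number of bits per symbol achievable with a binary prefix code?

1.94 bits/symbol

Repeatedly combine the two least-probable nodes; the expected code length is the sum of the merged weights.
merge 4/25 + 17/100 → 33/100
merge 7/25 + 33/100 → 61/100
merge 39/100 + 61/100 → 1
L = 33/100 + 61/100 + 1 = 97/50 = 1.94 bits/symbol.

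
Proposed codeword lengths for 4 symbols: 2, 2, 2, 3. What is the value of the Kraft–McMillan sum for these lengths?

With common denominator 2^3 = 8: Σ 2^(−ℓᵢ) = 2/8 + 2/8 + 2/8 + 1/8 = 7/8 = 0.875.

0.875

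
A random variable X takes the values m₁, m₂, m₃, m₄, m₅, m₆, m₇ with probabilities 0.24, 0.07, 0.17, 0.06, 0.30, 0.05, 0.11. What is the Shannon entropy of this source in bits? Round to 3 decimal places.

2.528 bits

H = −Σ pᵢ log₂ pᵢ.
−0.24·log₂(0.24) = 0.4941
−0.07·log₂(0.07) = 0.2686
−0.17·log₂(0.17) = 0.4346
−0.06·log₂(0.06) = 0.2435
−0.30·log₂(0.30) = 0.5211
−0.05·log₂(0.05) = 0.2161
−0.11·log₂(0.11) = 0.3503
Sum ≈ 2.5283 → 2.528 bits.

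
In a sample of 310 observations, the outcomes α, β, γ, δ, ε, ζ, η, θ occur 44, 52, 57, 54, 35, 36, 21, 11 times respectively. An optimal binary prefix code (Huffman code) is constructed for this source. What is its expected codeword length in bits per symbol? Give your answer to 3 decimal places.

Probabilities are the counts divided by 310.
Repeatedly combine the two least-probable nodes; the expected code length is the sum of the merged weights.
merge 11/310 + 21/310 → 16/155
merge 16/155 + 7/62 → 67/310
merge 18/155 + 22/155 → 8/31
merge 26/155 + 27/155 → 53/155
merge 57/310 + 67/310 → 2/5
merge 8/31 + 53/155 → 3/5
merge 2/5 + 3/5 → 1
L = 16/155 + 67/310 + 8/31 + 53/155 + 2/5 + 3/5 + 1 = 181/62 ≈ 2.919 bits/symbol.

2.919 bits/symbol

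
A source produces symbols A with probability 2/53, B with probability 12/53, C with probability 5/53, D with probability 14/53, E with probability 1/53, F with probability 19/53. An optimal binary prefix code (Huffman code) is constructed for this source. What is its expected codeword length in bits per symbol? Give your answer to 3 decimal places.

2.208 bits/symbol

Repeatedly combine the two least-probable nodes; the expected code length is the sum of the merged weights.
merge 1/53 + 2/53 → 3/53
merge 3/53 + 5/53 → 8/53
merge 8/53 + 12/53 → 20/53
merge 14/53 + 19/53 → 33/53
merge 20/53 + 33/53 → 1
L = 3/53 + 8/53 + 20/53 + 33/53 + 1 = 117/53 ≈ 2.208 bits/symbol.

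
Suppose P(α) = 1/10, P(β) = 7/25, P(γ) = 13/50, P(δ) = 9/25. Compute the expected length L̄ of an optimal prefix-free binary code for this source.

Repeatedly combine the two least-probable nodes; the expected code length is the sum of the merged weights.
merge 1/10 + 13/50 → 9/25
merge 7/25 + 9/25 → 16/25
merge 9/25 + 16/25 → 1
L = 9/25 + 16/25 + 1 = 2 bits/symbol.

2 bits/symbol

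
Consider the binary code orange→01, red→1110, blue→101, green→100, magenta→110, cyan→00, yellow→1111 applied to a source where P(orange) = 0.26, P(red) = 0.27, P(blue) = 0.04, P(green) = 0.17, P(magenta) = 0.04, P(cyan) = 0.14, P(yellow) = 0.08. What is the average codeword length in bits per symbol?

2.95 bits/symbol

L̄ = Σ pᵢ·ℓᵢ = 0.26·2 + 0.27·4 + 0.04·3 + 0.17·3 + 0.04·3 + 0.14·2 + 0.08·4 = 2.95 bits/symbol.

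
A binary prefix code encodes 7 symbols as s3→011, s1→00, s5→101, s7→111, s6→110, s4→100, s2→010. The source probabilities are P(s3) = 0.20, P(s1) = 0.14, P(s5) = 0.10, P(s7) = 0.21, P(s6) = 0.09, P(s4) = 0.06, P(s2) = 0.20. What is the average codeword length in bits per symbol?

2.86 bits/symbol

L̄ = Σ pᵢ·ℓᵢ = 0.20·3 + 0.14·2 + 0.10·3 + 0.21·3 + 0.09·3 + 0.06·3 + 0.20·3 = 2.86 bits/symbol.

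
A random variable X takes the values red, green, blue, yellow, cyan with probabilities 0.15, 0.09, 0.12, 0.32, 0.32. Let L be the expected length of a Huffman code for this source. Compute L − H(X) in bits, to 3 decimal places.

Entropy H = −Σ p log₂ p ≈ 2.1423 bits.
Huffman merges: 9/100+3/25→21/100; 3/20+21/100→9/25; 8/25+8/25→16/25; 9/25+16/25→1. L = 221/100 ≈ 2.2100.
L − H = 2.2100 − 2.1423 = 0.068 bits.

0.068 bits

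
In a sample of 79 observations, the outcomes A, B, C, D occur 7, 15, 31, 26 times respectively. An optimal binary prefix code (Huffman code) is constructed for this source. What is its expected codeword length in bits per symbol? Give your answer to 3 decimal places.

1.886 bits/symbol

Probabilities are the counts divided by 79.
Repeatedly combine the two least-probable nodes; the expected code length is the sum of the merged weights.
merge 7/79 + 15/79 → 22/79
merge 22/79 + 26/79 → 48/79
merge 31/79 + 48/79 → 1
L = 22/79 + 48/79 + 1 = 149/79 ≈ 1.886 bits/symbol.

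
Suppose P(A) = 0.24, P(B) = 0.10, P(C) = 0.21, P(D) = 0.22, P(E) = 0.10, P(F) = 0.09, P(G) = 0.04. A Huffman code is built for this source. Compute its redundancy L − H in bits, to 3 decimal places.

Entropy H = −Σ p log₂ p ≈ 2.6103 bits.
Huffman merges: 1/25+9/100→13/100; 1/10+1/10→1/5; 13/100+1/5→33/100; 21/100+11/50→43/100; 6/25+33/100→57/100; 43/100+57/100→1. L = 133/50 ≈ 2.6600.
L − H = 2.6600 − 2.6103 = 0.050 bits.

0.050 bits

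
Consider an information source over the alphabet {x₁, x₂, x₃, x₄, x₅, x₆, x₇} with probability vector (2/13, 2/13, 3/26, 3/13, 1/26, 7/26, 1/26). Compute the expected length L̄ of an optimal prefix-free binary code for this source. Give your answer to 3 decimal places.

Repeatedly combine the two least-probable nodes; the expected code length is the sum of the merged weights.
merge 1/26 + 1/26 → 1/13
merge 1/13 + 3/26 → 5/26
merge 2/13 + 2/13 → 4/13
merge 5/26 + 3/13 → 11/26
merge 7/26 + 4/13 → 15/26
merge 11/26 + 15/26 → 1
L = 1/13 + 5/26 + 4/13 + 11/26 + 15/26 + 1 = 67/26 ≈ 2.577 bits/symbol.

2.577 bits/symbol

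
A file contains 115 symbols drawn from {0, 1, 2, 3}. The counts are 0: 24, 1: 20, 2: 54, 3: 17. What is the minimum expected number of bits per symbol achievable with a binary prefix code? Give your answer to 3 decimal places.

Probabilities are the counts divided by 115.
Repeatedly combine the two least-probable nodes; the expected code length is the sum of the merged weights.
merge 17/115 + 4/23 → 37/115
merge 24/115 + 37/115 → 61/115
merge 54/115 + 61/115 → 1
L = 37/115 + 61/115 + 1 = 213/115 ≈ 1.852 bits/symbol.

1.852 bits/symbol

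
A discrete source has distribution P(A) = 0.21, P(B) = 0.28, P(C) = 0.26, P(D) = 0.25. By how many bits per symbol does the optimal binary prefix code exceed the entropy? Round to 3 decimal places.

0.008 bits

Entropy H = −Σ p log₂ p ≈ 1.9923 bits.
Huffman merges: 21/100+1/4→23/50; 13/50+7/25→27/50; 23/50+27/50→1. L = 2 ≈ 2.0000.
L − H = 2.0000 − 1.9923 = 0.008 bits.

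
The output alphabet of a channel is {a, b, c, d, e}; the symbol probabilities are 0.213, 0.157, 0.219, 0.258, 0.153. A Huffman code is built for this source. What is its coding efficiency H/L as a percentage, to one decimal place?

99.3%

Entropy H = −Σ p log₂ p ≈ 2.2931 bits.
Huffman merges: 153/1000+157/1000→31/100; 213/1000+219/1000→54/125; 129/500+31/100→71/125; 54/125+71/125→1. L = 231/100 ≈ 2.3100.
Efficiency = H/L = 2.2931/2.3100 = 99.3%.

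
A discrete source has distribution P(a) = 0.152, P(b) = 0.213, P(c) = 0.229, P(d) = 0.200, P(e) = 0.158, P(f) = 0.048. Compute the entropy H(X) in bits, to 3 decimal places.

2.471 bits

H = −Σ pᵢ log₂ pᵢ.
−0.152·log₂(0.152) = 0.4131
−0.213·log₂(0.213) = 0.4752
−0.229·log₂(0.229) = 0.4870
−0.200·log₂(0.200) = 0.4644
−0.158·log₂(0.158) = 0.4206
−0.048·log₂(0.048) = 0.2103
Sum ≈ 2.4706 → 2.471 bits.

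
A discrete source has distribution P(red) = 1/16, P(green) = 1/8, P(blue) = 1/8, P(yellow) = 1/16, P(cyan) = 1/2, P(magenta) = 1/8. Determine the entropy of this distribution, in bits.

Each probability is a power of 1/2, so log₂(1/p) is an integer.
H = Σ p·log₂(1/p) = 1/16·4 + 1/8·3 + 1/8·3 + 1/16·4 + 1/2·1 + 1/8·3 = 2.125 bits.

2.125 bits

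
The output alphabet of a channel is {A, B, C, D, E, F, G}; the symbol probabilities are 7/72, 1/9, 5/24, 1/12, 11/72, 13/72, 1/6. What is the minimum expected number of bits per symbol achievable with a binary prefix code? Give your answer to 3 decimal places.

Repeatedly combine the two least-probable nodes; the expected code length is the sum of the merged weights.
merge 1/12 + 7/72 → 13/72
merge 1/9 + 11/72 → 19/72
merge 1/6 + 13/72 → 25/72
merge 13/72 + 5/24 → 7/18
merge 19/72 + 25/72 → 11/18
merge 7/18 + 11/18 → 1
L = 13/72 + 19/72 + 25/72 + 7/18 + 11/18 + 1 = 67/24 ≈ 2.792 bits/symbol.

2.792 bits/symbol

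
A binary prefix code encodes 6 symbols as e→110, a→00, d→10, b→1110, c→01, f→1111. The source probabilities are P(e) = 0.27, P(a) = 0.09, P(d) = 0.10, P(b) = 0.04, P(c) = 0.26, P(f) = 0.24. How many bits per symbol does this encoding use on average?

2.83 bits/symbol

L̄ = Σ pᵢ·ℓᵢ = 0.27·3 + 0.09·2 + 0.10·2 + 0.04·4 + 0.26·2 + 0.24·4 = 2.83 bits/symbol.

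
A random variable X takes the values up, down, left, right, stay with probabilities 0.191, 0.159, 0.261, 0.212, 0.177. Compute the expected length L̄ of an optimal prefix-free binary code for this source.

2.336 bits/symbol

Repeatedly combine the two least-probable nodes; the expected code length is the sum of the merged weights.
merge 159/1000 + 177/1000 → 42/125
merge 191/1000 + 53/250 → 403/1000
merge 261/1000 + 42/125 → 597/1000
merge 403/1000 + 597/1000 → 1
L = 42/125 + 403/1000 + 597/1000 + 1 = 292/125 = 2.336 bits/symbol.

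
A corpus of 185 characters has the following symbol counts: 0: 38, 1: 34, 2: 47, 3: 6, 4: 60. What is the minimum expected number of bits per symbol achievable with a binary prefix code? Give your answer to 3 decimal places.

2.216 bits/symbol

Probabilities are the counts divided by 185.
Repeatedly combine the two least-probable nodes; the expected code length is the sum of the merged weights.
merge 6/185 + 34/185 → 8/37
merge 38/185 + 8/37 → 78/185
merge 47/185 + 12/37 → 107/185
merge 78/185 + 107/185 → 1
L = 8/37 + 78/185 + 107/185 + 1 = 82/37 ≈ 2.216 bits/symbol.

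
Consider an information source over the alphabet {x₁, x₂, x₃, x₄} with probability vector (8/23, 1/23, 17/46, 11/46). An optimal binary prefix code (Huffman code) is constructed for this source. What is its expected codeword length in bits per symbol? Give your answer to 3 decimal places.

1.913 bits/symbol

Repeatedly combine the two least-probable nodes; the expected code length is the sum of the merged weights.
merge 1/23 + 11/46 → 13/46
merge 13/46 + 8/23 → 29/46
merge 17/46 + 29/46 → 1
L = 13/46 + 29/46 + 1 = 44/23 ≈ 1.913 bits/symbol.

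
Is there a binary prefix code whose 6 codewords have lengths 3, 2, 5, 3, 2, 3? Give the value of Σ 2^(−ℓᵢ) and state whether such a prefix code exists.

0.90625; yes

With common denominator 2^5 = 32: Σ 2^(−ℓᵢ) = 4/32 + 8/32 + 1/32 + 4/32 + 8/32 + 4/32 = 29/32 = 0.90625.
Kraft's inequality requires Σ ≤ 1; here Σ = 0.90625 ≤ 1, so such a prefix code exists.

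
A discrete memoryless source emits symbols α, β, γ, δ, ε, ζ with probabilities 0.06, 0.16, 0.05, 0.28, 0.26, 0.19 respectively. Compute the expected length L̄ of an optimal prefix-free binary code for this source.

Repeatedly combine the two least-probable nodes; the expected code length is the sum of the merged weights.
merge 1/20 + 3/50 → 11/100
merge 11/100 + 4/25 → 27/100
merge 19/100 + 13/50 → 9/20
merge 27/100 + 7/25 → 11/20
merge 9/20 + 11/20 → 1
L = 11/100 + 27/100 + 9/20 + 11/20 + 1 = 119/50 = 2.38 bits/symbol.

2.38 bits/symbol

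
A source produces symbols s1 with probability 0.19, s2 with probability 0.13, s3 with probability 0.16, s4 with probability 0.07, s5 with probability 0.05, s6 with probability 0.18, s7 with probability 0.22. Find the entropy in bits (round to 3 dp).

H = −Σ pᵢ log₂ pᵢ.
−0.19·log₂(0.19) = 0.4552
−0.13·log₂(0.13) = 0.3826
−0.16·log₂(0.16) = 0.4230
−0.07·log₂(0.07) = 0.2686
−0.05·log₂(0.05) = 0.2161
−0.18·log₂(0.18) = 0.4453
−0.22·log₂(0.22) = 0.4806
Sum ≈ 2.6714 → 2.671 bits.

2.671 bits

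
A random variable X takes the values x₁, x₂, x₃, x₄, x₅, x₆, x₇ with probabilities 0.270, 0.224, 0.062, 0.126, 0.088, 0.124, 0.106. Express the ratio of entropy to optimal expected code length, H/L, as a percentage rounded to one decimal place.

99.5%

Entropy H = −Σ p log₂ p ≈ 2.6440 bits.
Huffman merges: 31/500+11/125→3/20; 53/500+31/250→23/100; 63/500+3/20→69/250; 28/125+23/100→227/500; 27/100+69/250→273/500; 227/500+273/500→1. L = 332/125 ≈ 2.6560.
Efficiency = H/L = 2.6440/2.6560 = 99.5%.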